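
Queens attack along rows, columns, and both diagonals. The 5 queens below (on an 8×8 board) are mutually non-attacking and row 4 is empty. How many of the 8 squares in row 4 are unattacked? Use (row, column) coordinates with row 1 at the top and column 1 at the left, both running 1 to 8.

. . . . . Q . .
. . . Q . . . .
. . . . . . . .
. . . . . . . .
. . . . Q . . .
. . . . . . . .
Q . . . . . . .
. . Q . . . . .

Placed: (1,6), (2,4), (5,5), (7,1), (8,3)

(1,6) attacks row 4 at column 6 and diagonals 3.
(2,4) attacks row 4 at column 4 and diagonals 2, 6.
(5,5) attacks row 4 at column 5 and diagonals 4, 6.
(7,1) attacks row 4 at column 1 and diagonals 4.
(8,3) attacks row 4 at column 3 and diagonals 7.
Attacked columns: {1, 2, 3, 4, 5, 6, 7}. Safe: {8}.

1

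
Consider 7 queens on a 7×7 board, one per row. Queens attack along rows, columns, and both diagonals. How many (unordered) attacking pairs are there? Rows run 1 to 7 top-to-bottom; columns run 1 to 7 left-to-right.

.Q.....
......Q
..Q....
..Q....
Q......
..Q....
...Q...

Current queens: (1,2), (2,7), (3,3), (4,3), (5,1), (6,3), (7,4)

6

Same column: (3,3)–(4,3) (column 3); (3,3)–(6,3) (column 3); (4,3)–(6,3) (column 3).
Same diagonal: (2,7)–(6,3) (|2−6| = |7−3| = 4); (3,3)–(5,1) (|3−5| = |3−1| = 2); (6,3)–(7,4) (|6−7| = |3−4| = 1).
Total attacking pairs: 6.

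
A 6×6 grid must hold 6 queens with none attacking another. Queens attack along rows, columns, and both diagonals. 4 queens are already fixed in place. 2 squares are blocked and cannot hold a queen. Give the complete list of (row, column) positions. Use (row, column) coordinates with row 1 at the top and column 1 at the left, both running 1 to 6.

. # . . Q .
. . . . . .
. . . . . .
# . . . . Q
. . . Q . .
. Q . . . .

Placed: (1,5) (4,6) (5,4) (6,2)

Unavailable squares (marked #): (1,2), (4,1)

(1,5) (2,3) (3,1) (4,6) (5,4) (6,2)

Row 2: attacked by (1,5)→{4,5,6}; (4,6)→{4,6}; (5,4)→{1,4}; (6,2)→{2,6}. Safe: 3. Place at column 3.
Row 3: attacked by (1,5)→{3,5}; (2,3)→{2,3,4}; (4,6)→{5,6}; (5,4)→{2,4,6}; (6,2)→{2,5}. Safe: 1. Place at column 1.
Columns [5, 3, 1, 6, 4, 2], r−c [-4, -1, 2, -2, 1, 4], r+c [6, 5, 4, 10, 9, 8] are all distinct, so no two queens attack.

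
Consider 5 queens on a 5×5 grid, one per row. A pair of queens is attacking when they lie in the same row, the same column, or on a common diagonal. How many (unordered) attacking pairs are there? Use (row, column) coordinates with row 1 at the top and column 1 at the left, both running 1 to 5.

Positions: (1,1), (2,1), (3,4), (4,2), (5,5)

2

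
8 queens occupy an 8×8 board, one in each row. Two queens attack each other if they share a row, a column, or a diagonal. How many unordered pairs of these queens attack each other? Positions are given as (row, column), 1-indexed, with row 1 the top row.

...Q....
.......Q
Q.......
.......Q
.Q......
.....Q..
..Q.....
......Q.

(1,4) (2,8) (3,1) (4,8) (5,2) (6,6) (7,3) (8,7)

3

Same column: (2,8)–(4,8) (column 8).
Same diagonal: (2,8)–(7,3) (|2−7| = |8−3| = 5); (4,8)–(6,6) (|4−6| = |8−6| = 2).
Total attacking pairs: 3.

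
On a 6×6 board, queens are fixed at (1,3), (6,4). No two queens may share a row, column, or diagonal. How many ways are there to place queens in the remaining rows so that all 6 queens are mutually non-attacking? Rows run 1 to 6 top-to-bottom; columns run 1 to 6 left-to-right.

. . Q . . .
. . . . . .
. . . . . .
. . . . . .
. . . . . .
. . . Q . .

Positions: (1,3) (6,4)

Branch on row 2: col 1 → 0; col 5 → 0; col 6 → 1.
Sum: 0 + 0 + 1 = 1.

1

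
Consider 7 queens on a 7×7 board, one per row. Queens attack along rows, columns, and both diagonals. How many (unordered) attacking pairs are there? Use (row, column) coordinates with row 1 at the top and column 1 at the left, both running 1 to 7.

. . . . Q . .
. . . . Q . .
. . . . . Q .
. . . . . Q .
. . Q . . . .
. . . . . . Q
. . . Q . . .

3

Same column: (1,5)–(2,5) (column 5); (3,6)–(4,6) (column 6).
Same diagonal: (2,5)–(3,6) (|2−3| = |5−6| = 1).
Total attacking pairs: 3.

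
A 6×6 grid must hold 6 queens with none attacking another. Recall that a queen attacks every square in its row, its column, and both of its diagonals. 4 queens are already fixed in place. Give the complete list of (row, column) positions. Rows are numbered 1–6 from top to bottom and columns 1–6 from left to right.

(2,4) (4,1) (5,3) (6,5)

Row 1: attacked by (2,4)→{3,4,5}; (4,1)→{1,4}; (5,3)→{3}; (6,5)→{5}. Safe: 2, 6. Place at column 2.
Row 3: attacked by (1,2)→{2,4}; (2,4)→{3,4,5}; (4,1)→{1,2}; (5,3)→{1,3,5}; (6,5)→{2,5}. Safe: 6. Place at column 6.
Columns [2, 4, 6, 1, 3, 5], r−c [-1, -2, -3, 3, 2, 1], r+c [3, 6, 9, 5, 8, 11] are all distinct, so no two queens attack.

(1,2) (2,4) (3,6) (4,1) (5,3) (6,5)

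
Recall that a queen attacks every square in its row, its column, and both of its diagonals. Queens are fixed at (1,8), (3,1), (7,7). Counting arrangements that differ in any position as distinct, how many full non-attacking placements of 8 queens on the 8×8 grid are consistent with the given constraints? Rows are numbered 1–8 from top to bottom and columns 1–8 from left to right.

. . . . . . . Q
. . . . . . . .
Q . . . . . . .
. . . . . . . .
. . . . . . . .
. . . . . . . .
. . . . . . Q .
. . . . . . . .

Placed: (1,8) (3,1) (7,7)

2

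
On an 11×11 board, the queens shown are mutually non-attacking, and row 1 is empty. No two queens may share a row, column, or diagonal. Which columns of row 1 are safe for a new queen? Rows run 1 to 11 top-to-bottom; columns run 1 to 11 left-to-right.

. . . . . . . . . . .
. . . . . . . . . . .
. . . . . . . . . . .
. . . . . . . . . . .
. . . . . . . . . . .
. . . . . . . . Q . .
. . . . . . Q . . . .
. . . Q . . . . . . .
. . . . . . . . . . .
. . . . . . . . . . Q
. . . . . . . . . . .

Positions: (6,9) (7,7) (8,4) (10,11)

(6,9) attacks row 1 at column 9 and diagonals 4.
(7,7) attacks row 1 at column 7 and diagonals 1.
(8,4) attacks row 1 at column 4 and diagonals 11.
(10,11) attacks row 1 at column 11 and diagonals 2.
Attacked columns: {1, 2, 4, 7, 9, 11}. Safe: {3, 5, 6, 8, 10}.

columns 3, 5, 6, 8, 10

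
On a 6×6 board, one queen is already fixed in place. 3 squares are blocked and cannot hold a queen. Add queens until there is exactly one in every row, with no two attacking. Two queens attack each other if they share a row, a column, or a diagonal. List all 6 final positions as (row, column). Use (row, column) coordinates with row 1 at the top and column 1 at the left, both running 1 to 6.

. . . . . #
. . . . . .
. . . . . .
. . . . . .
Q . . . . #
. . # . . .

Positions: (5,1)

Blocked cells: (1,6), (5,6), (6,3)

Row 1: attacked by (5,1)→{1,5}. Blocked: 6. Safe: 2, 3, 4. Place at column 3.
Row 2: attacked by (1,3)→{2,3,4}; (5,1)→{1,4}. Safe: 5, 6. Place at column 6.
Row 3: attacked by (1,3)→{1,3,5}; (2,6)→{5,6}; (5,1)→{1,3}. Safe: 2, 4. Place at column 2.
Row 4: attacked by (1,3)→{3,6}; (2,6)→{4,6}; (3,2)→{1,2,3}; (5,1)→{1,2}. Safe: 5. Place at column 5.
Row 6: attacked by (1,3)→{3}; (2,6)→{2,6}; (3,2)→{2,5}; (4,5)→{3,5}; (5,1)→{1,2}. Blocked: 3. Safe: 4. Place at column 4.
Columns [3, 6, 2, 5, 1, 4], r−c [-2, -4, 1, -1, 4, 2], r+c [4, 8, 5, 9, 6, 10] are all distinct, so no two queens attack.

(1,3) (2,6) (3,2) (4,5) (5,1) (6,4)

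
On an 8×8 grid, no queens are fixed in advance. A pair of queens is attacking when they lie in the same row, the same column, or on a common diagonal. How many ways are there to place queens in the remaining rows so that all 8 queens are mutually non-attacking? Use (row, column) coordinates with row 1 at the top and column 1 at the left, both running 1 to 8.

92

Branch on row 1: col 1 → 4; col 2 → 8; col 3 → 16; col 4 → 18; col 5 → 18; col 6 → 16; col 7 → 8; col 8 → 4.
Sum: 4 + 8 + 16 + 18 + 18 + 16 + 8 + 4 = 92.
(This is the classic 8-queens count.)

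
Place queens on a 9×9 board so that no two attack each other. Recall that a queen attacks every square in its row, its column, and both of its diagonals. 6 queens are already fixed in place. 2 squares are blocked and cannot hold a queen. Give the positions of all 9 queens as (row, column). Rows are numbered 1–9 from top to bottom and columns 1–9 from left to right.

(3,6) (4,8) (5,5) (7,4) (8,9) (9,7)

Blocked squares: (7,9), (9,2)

(1,3) (2,1) (3,6) (4,8) (5,5) (6,2) (7,4) (8,9) (9,7)

Row 1: attacked by (3,6)→{4,6,8}; (4,8)→{5,8}; (5,5)→{1,5,9}; (7,4)→{4}; (8,9)→{2,9}; (9,7)→{7}. Safe: 3. Place at column 3.
Row 2: attacked by (1,3)→{2,3,4}; (3,6)→{5,6,7}; (4,8)→{6,8}; (5,5)→{2,5,8}; (7,4)→{4,9}; (8,9)→{3,9}; (9,7)→{7}. Safe: 1. Place at column 1.
Row 6: attacked by (1,3)→{3,8}; (2,1)→{1,5}; (3,6)→{3,6,9}; (4,8)→{6,8}; (5,5)→{4,5,6}; (7,4)→{3,4,5}; (8,9)→{7,9}; (9,7)→{4,7}. Safe: 2. Place at column 2.
Columns [3, 1, 6, 8, 5, 2, 4, 9, 7], r−c [-2, 1, -3, -4, 0, 4, 3, -1, 2], r+c [4, 3, 9, 12, 10, 8, 11, 17, 16] are all distinct, so no two queens attack.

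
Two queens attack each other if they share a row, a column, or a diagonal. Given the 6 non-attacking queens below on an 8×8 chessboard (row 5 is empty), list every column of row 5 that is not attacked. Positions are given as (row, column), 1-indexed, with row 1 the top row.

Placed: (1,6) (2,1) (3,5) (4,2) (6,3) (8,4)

(1,6) attacks row 5 at column 6 and diagonals 2.
(2,1) attacks row 5 at column 1 and diagonals 4.
(3,5) attacks row 5 at column 5 and diagonals 3, 7.
(4,2) attacks row 5 at column 2 and diagonals 1, 3.
(6,3) attacks row 5 at column 3 and diagonals 2, 4.
(8,4) attacks row 5 at column 4 and diagonals 1, 7.
Attacked columns: {1, 2, 3, 4, 5, 6, 7}. Safe: {8}.

columns 8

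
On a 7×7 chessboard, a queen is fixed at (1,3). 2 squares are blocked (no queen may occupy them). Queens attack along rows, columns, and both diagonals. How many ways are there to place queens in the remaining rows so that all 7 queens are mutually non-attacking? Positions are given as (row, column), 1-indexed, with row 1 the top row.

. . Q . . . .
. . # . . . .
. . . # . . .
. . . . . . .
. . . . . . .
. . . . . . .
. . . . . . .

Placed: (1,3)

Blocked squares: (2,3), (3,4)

5

Branch on row 2: col 1 → 2; col 5 → 1; col 6 → 1; col 7 → 1.
Sum: 2 + 1 + 1 + 1 = 5.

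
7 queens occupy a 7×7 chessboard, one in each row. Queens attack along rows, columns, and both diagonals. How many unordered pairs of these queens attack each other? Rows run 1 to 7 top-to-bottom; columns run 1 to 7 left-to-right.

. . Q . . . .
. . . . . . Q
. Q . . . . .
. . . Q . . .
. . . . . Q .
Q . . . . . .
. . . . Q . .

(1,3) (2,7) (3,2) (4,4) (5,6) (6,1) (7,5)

0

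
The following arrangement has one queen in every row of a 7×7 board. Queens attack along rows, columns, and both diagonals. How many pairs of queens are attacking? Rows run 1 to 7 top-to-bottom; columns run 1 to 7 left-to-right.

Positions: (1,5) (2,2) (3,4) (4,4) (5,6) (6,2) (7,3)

6

Same column: (2,2)–(6,2) (column 2); (3,4)–(4,4) (column 4).
Same diagonal: (2,2)–(4,4) (|2−4| = |2−4| = 2); (3,4)–(5,6) (|3−5| = |4−6| = 2); (4,4)–(6,2) (|4−6| = |4−2| = 2); (6,2)–(7,3) (|6−7| = |2−3| = 1).
Total attacking pairs: 6.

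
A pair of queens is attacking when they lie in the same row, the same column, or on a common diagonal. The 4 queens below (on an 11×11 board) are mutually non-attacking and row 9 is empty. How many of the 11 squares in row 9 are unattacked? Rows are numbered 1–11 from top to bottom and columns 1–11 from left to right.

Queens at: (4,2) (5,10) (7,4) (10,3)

5

(4,2) attacks row 9 at column 2 and diagonals 7.
(5,10) attacks row 9 at column 10 and diagonals 6.
(7,4) attacks row 9 at column 4 and diagonals 2, 6.
(10,3) attacks row 9 at column 3 and diagonals 2, 4.
Attacked columns: {2, 3, 4, 6, 7, 10}. Safe: {1, 5, 8, 9, 11}.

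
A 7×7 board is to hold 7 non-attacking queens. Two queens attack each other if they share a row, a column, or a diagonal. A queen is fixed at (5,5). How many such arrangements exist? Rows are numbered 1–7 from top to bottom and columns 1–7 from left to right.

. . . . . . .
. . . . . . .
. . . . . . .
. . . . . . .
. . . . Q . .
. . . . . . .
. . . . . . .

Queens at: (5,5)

6

Branch on row 1: col 2 → 1; col 3 → 2; col 4 → 1; col 6 → 1; col 7 → 1.
Sum: 1 + 2 + 1 + 1 + 1 = 6.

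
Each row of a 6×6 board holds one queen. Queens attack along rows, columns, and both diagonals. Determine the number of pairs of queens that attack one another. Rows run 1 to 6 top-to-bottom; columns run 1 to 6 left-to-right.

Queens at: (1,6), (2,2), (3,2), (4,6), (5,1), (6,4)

3

Same column: (1,6)–(4,6) (column 6); (2,2)–(3,2) (column 2).
Same diagonal: (4,6)–(6,4) (|4−6| = |6−4| = 2).
Total attacking pairs: 3.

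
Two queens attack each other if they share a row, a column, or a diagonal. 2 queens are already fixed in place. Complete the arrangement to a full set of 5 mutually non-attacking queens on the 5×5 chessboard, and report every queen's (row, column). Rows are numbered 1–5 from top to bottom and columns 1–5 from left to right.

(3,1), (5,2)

Row 1: attacked by (3,1)→{1,3}; (5,2)→{2}. Safe: 4, 5. Place at column 5.
Row 2: attacked by (1,5)→{4,5}; (3,1)→{1,2}; (5,2)→{2,5}. Safe: 3. Place at column 3.
Row 4: attacked by (1,5)→{2,5}; (2,3)→{1,3,5}; (3,1)→{1,2}; (5,2)→{1,2,3}. Safe: 4. Place at column 4.
Columns [5, 3, 1, 4, 2], r−c [-4, -1, 2, 0, 3], r+c [6, 5, 4, 8, 7] are all distinct, so no two queens attack.

(1,5) (2,3) (3,1) (4,4) (5,2)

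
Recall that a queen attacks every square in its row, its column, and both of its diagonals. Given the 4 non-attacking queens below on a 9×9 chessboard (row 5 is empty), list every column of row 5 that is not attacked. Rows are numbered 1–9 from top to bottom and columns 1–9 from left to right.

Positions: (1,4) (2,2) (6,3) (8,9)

columns 1, 7

(1,4) attacks row 5 at column 4 and diagonals 8.
(2,2) attacks row 5 at column 2 and diagonals 5.
(6,3) attacks row 5 at column 3 and diagonals 2, 4.
(8,9) attacks row 5 at column 9 and diagonals 6.
Attacked columns: {2, 3, 4, 5, 6, 8, 9}. Safe: {1, 7}.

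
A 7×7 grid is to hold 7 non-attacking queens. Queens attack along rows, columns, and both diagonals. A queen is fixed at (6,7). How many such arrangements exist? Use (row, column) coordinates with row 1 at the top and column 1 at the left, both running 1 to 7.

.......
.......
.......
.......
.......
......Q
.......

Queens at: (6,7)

Branch on row 1: col 1 → 1; col 3 → 2; col 4 → 2; col 5 → 1; col 6 → 1.
Sum: 1 + 2 + 2 + 1 + 1 = 7.

7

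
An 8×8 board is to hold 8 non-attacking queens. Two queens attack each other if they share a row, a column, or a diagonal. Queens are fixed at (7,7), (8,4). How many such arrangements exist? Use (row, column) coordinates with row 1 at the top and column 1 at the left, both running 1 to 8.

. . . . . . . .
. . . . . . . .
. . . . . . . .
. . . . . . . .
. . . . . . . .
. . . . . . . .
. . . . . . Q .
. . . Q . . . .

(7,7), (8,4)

4

Branch on row 1: col 2 → 1; col 3 → 1; col 5 → 0; col 6 → 1; col 8 → 1.
Sum: 1 + 1 + 0 + 1 + 1 = 4.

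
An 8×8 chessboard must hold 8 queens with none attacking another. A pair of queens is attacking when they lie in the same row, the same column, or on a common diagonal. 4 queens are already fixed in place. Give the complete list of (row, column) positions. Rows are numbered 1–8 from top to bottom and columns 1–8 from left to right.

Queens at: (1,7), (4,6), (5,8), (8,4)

(1,7) (2,3) (3,1) (4,6) (5,8) (6,5) (7,2) (8,4)

Row 2: attacked by (1,7)→{6,7,8}; (4,6)→{4,6,8}; (5,8)→{5,8}; (8,4)→{4}. Safe: 1, 2, 3. Place at column 3.
Row 3: attacked by (1,7)→{5,7}; (2,3)→{2,3,4}; (4,6)→{5,6,7}; (5,8)→{6,8}; (8,4)→{4}. Safe: 1. Place at column 1.
Row 6: attacked by (1,7)→{2,7}; (2,3)→{3,7}; (3,1)→{1,4}; (4,6)→{4,6,8}; (5,8)→{7,8}; (8,4)→{2,4,6}. Safe: 5. Place at column 5.
Row 7: attacked by (1,7)→{1,7}; (2,3)→{3,8}; (3,1)→{1,5}; (4,6)→{3,6}; (5,8)→{6,8}; (6,5)→{4,5,6}; (8,4)→{3,4,5}. Safe: 2. Place at column 2.
Columns [7, 3, 1, 6, 8, 5, 2, 4], r−c [-6, -1, 2, -2, -3, 1, 5, 4], r+c [8, 5, 4, 10, 13, 11, 9, 12] are all distinct, so no two queens attack.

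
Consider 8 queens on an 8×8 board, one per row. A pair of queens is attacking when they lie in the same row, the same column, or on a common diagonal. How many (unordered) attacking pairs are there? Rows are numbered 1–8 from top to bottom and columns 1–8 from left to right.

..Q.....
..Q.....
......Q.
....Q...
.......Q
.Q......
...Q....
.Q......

4

Same column: (1,3)–(2,3) (column 3); (6,2)–(8,2) (column 2).
Same diagonal: (2,3)–(4,5) (|2−4| = |3−5| = 2); (3,7)–(8,2) (|3−8| = |7−2| = 5).
Total attacking pairs: 4.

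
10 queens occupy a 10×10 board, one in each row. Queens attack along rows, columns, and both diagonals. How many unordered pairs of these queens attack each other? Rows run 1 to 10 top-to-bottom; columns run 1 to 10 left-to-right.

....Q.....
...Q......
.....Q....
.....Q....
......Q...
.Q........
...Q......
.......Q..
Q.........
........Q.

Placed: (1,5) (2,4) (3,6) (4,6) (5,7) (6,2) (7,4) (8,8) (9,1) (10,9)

Same column: (2,4)–(7,4) (column 4); (3,6)–(4,6) (column 6).
Same diagonal: (1,5)–(2,4) (|1−2| = |5−4| = 1); (2,4)–(4,6) (|2−4| = |4−6| = 2); (2,4)–(5,7) (|2−5| = |4−7| = 3); (4,6)–(5,7) (|4−5| = |6−7| = 1); (4,6)–(9,1) (|4−9| = |6−1| = 5).
Total attacking pairs: 7.

7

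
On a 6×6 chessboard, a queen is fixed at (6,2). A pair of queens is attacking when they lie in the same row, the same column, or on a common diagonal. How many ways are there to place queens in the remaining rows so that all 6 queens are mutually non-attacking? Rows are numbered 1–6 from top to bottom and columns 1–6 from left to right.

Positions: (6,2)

1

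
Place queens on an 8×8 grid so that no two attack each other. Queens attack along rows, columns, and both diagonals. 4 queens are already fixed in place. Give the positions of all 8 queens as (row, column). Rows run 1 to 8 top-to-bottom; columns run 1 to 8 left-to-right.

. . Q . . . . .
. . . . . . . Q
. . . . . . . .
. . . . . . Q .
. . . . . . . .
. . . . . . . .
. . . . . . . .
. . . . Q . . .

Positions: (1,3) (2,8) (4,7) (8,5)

(1,3) (2,8) (3,4) (4,7) (5,1) (6,6) (7,2) (8,5)

Row 3: attacked by (1,3)→{1,3,5}; (2,8)→{7,8}; (4,7)→{6,7,8}; (8,5)→{5}. Safe: 2, 4. Place at column 4.
Row 5: attacked by (1,3)→{3,7}; (2,8)→{5,8}; (3,4)→{2,4,6}; (4,7)→{6,7,8}; (8,5)→{2,5,8}. Safe: 1. Place at column 1.
Row 6: attacked by (1,3)→{3,8}; (2,8)→{4,8}; (3,4)→{1,4,7}; (4,7)→{5,7}; (5,1)→{1,2}; (8,5)→{3,5,7}. Safe: 6. Place at column 6.
Row 7: attacked by (1,3)→{3}; (2,8)→{3,8}; (3,4)→{4,8}; (4,7)→{4,7}; (5,1)→{1,3}; (6,6)→{5,6,7}; (8,5)→{4,5,6}. Safe: 2. Place at column 2.
Columns [3, 8, 4, 7, 1, 6, 2, 5], r−c [-2, -6, -1, -3, 4, 0, 5, 3], r+c [4, 10, 7, 11, 6, 12, 9, 13] are all distinct, so no two queens attack.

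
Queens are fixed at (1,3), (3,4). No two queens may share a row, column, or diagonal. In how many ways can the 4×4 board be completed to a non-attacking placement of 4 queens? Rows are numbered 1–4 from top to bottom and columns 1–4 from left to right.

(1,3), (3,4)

Branch on row 2: col 1 → 1.
Sum: 1 = 1.

1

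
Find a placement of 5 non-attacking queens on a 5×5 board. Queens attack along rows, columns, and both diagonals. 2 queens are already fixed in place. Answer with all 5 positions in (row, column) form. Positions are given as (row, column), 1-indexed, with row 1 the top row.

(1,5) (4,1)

(1,5) (2,2) (3,4) (4,1) (5,3)

Row 2: attacked by (1,5)→{4,5}; (4,1)→{1,3}. Safe: 2. Place at column 2.
Row 3: attacked by (1,5)→{3,5}; (2,2)→{1,2,3}; (4,1)→{1,2}. Safe: 4. Place at column 4.
Row 5: attacked by (1,5)→{1,5}; (2,2)→{2,5}; (3,4)→{2,4}; (4,1)→{1,2}. Safe: 3. Place at column 3.
Columns [5, 2, 4, 1, 3], r−c [-4, 0, -1, 3, 2], r+c [6, 4, 7, 5, 8] are all distinct, so no two queens attack.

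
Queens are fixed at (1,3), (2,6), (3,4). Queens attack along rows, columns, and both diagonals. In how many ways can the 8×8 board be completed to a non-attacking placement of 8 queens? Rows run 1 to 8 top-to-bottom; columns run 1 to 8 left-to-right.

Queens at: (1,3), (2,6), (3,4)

Branch on row 4: col 1 → 1; col 2 → 1; col 7 → 0.
Sum: 1 + 1 + 0 = 2.

2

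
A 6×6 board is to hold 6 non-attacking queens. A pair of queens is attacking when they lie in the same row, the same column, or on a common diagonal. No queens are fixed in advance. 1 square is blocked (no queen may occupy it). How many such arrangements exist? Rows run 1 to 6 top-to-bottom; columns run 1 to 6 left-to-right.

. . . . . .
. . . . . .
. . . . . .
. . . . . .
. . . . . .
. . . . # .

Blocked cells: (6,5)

3

Branch on row 1: col 1 → 0; col 2 → 0; col 3 → 1; col 4 → 1; col 5 → 1; col 6 → 0.
Sum: 0 + 0 + 1 + 1 + 1 + 0 = 3.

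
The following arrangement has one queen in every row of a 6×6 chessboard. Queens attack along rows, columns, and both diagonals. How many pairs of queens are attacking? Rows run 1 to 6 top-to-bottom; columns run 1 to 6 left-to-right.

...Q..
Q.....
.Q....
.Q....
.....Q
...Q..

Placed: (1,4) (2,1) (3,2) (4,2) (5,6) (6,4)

Same column: (1,4)–(6,4) (column 4); (3,2)–(4,2) (column 2).
Same diagonal: (1,4)–(3,2) (|1−3| = |4−2| = 2); (2,1)–(3,2) (|2−3| = |1−2| = 1); (4,2)–(6,4) (|4−6| = |2−4| = 2).
Total attacking pairs: 5.

5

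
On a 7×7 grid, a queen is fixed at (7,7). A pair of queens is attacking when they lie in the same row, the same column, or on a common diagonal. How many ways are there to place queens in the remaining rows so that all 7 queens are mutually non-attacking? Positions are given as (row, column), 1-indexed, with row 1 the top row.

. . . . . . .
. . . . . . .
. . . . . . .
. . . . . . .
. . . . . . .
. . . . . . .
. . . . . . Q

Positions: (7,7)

Branch on row 1: col 2 → 1; col 3 → 1; col 4 → 1; col 5 → 1; col 6 → 0.
Sum: 1 + 1 + 1 + 1 + 0 = 4.

4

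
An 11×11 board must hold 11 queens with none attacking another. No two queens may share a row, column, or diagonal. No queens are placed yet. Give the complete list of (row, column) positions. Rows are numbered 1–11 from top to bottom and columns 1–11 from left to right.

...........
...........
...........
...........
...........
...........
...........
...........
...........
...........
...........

(1,7) (2,4) (3,8) (4,3) (5,5) (6,9) (7,11) (8,1) (9,10) (10,6) (11,2)

Row 1: Safe: 1, 2, 3, 4, 5, 6, 7, 8, 9, 10, 11. Place at column 7.
Row 2: attacked by (1,7)→{6,7,8}. Safe: 1, 2, 3, 4, 5, 9, 10, 11. Place at column 4.
Row 3: attacked by (1,7)→{5,7,9}; (2,4)→{3,4,5}. Safe: 1, 2, 6, 8, 10, 11. Place at column 8.
Row 4: attacked by (1,7)→{4,7,10}; (2,4)→{2,4,6}; (3,8)→{7,8,9}. Safe: 1, 3, 5, 11. Place at column 3.
Row 5: attacked by (1,7)→{3,7,11}; (2,4)→{1,4,7}; (3,8)→{6,8,10}; (4,3)→{2,3,4}. Safe: 5, 9. Place at column 5.
Row 6: attacked by (1,7)→{2,7}; (2,4)→{4,8}; (3,8)→{5,8,11}; (4,3)→{1,3,5}; (5,5)→{4,5,6}. Safe: 9, 10. Place at column 9.
Row 7: attacked by (1,7)→{1,7}; (2,4)→{4,9}; (3,8)→{4,8}; (4,3)→{3,6}; (5,5)→{3,5,7}; (6,9)→{8,9,10}. Safe: 2, 11. Place at column 11.
Row 8: attacked by (1,7)→{7}; (2,4)→{4,10}; (3,8)→{3,8}; (4,3)→{3,7}; (5,5)→{2,5,8}; (6,9)→{7,9,11}; (7,11)→{10,11}. Safe: 1, 6. Place at column 1.
Row 9: attacked by (1,7)→{7}; (2,4)→{4,11}; (3,8)→{2,8}; (4,3)→{3,8}; (5,5)→{1,5,9}; (6,9)→{6,9}; (7,11)→{9,11}; (8,1)→{1,2}. Safe: 10. Place at column 10.
Row 10: attacked by (1,7)→{7}; (2,4)→{4}; (3,8)→{1,8}; (4,3)→{3,9}; (5,5)→{5,10}; (6,9)→{5,9}; (7,11)→{8,11}; (8,1)→{1,3}; (9,10)→{9,10,11}. Safe: 2, 6. Place at column 6.
Row 11: attacked by (1,7)→{7}; (2,4)→{4}; (3,8)→{8}; (4,3)→{3,10}; (5,5)→{5,11}; (6,9)→{4,9}; (7,11)→{7,11}; (8,1)→{1,4}; (9,10)→{8,10}; (10,6)→{5,6,7}. Safe: 2. Place at column 2.
Columns [7, 4, 8, 3, 5, 9, 11, 1, 10, 6, 2], r−c [-6, -2, -5, 1, 0, -3, -4, 7, -1, 4, 9], r+c [8, 6, 11, 7, 10, 15, 18, 9, 19, 16, 13] are all distinct, so no two queens attack.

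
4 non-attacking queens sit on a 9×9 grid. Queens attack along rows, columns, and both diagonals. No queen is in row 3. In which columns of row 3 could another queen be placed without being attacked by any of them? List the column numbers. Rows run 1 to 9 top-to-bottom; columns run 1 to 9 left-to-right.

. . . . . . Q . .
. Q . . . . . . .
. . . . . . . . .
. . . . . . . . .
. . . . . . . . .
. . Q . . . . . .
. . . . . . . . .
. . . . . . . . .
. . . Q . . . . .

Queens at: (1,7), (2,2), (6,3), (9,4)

(1,7) attacks row 3 at column 7 and diagonals 5, 9.
(2,2) attacks row 3 at column 2 and diagonals 1, 3.
(6,3) attacks row 3 at column 3 and diagonals 6.
(9,4) attacks row 3 at column 4.
Attacked columns: {1, 2, 3, 4, 5, 6, 7, 9}. Safe: {8}.

columns 8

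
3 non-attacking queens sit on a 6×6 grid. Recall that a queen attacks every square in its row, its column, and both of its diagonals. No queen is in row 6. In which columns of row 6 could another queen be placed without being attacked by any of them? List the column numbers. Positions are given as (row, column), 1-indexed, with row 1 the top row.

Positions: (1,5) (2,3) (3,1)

columns 2, 6

(1,5) attacks row 6 at column 5.
(2,3) attacks row 6 at column 3.
(3,1) attacks row 6 at column 1 and diagonals 4.
Attacked columns: {1, 3, 4, 5}. Safe: {2, 6}.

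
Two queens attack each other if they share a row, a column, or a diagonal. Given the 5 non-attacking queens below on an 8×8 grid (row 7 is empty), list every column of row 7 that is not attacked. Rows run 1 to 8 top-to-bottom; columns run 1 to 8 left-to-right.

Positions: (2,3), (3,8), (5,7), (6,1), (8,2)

columns 6

(2,3) attacks row 7 at column 3 and diagonals 8.
(3,8) attacks row 7 at column 8 and diagonals 4.
(5,7) attacks row 7 at column 7 and diagonals 5.
(6,1) attacks row 7 at column 1 and diagonals 2.
(8,2) attacks row 7 at column 2 and diagonals 1, 3.
Attacked columns: {1, 2, 3, 4, 5, 7, 8}. Safe: {6}.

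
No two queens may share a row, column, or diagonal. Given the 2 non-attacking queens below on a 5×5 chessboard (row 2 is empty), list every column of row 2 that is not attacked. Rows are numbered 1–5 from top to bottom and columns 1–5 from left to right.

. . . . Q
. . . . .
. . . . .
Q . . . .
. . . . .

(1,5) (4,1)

(1,5) attacks row 2 at column 5 and diagonals 4.
(4,1) attacks row 2 at column 1 and diagonals 3.
Attacked columns: {1, 3, 4, 5}. Safe: {2}.

columns 2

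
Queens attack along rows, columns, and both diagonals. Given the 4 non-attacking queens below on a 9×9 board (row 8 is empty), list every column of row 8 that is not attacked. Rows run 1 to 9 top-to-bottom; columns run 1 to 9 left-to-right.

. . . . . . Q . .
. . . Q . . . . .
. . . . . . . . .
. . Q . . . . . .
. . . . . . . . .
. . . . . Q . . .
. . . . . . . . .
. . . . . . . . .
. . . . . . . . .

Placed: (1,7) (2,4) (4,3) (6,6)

columns 1, 2, 5, 9

(1,7) attacks row 8 at column 7.
(2,4) attacks row 8 at column 4.
(4,3) attacks row 8 at column 3 and diagonals 7.
(6,6) attacks row 8 at column 6 and diagonals 4, 8.
Attacked columns: {3, 4, 6, 7, 8}. Safe: {1, 2, 5, 9}.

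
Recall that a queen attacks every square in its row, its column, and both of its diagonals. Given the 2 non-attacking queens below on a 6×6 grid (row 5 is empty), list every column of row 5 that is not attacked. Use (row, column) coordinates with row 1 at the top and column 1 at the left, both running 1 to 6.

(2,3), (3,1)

columns 2, 4, 5

(2,3) attacks row 5 at column 3 and diagonals 6.
(3,1) attacks row 5 at column 1 and diagonals 3.
Attacked columns: {1, 3, 6}. Safe: {2, 4, 5}.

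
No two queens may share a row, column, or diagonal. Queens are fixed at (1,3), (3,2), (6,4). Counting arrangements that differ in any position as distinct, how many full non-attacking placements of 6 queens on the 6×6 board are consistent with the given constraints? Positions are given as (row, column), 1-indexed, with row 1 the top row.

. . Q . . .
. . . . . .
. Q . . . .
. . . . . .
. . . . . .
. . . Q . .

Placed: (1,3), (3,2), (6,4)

Branch on row 2: col 5 → 0; col 6 → 1.
Sum: 0 + 1 = 1.

1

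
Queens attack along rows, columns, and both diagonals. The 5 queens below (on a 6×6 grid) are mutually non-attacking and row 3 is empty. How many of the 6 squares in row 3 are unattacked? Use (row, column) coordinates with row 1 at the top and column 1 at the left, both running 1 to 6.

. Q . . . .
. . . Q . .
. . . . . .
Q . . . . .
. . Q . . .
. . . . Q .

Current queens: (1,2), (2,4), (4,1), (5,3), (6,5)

1

(1,2) attacks row 3 at column 2 and diagonals 4.
(2,4) attacks row 3 at column 4 and diagonals 3, 5.
(4,1) attacks row 3 at column 1 and diagonals 2.
(5,3) attacks row 3 at column 3 and diagonals 1, 5.
(6,5) attacks row 3 at column 5 and diagonals 2.
Attacked columns: {1, 2, 3, 4, 5}. Safe: {6}.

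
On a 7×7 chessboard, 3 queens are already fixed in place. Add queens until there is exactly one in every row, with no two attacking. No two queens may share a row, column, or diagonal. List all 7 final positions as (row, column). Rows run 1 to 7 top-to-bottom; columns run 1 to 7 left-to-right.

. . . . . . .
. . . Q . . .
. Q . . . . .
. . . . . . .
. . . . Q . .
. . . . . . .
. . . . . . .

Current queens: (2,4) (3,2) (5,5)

(1,6) (2,4) (3,2) (4,7) (5,5) (6,3) (7,1)

Row 1: attacked by (2,4)→{3,4,5}; (3,2)→{2,4}; (5,5)→{1,5}. Safe: 6, 7. Place at column 6.
Row 4: attacked by (1,6)→{3,6}; (2,4)→{2,4,6}; (3,2)→{1,2,3}; (5,5)→{4,5,6}. Safe: 7. Place at column 7.
Row 6: attacked by (1,6)→{1,6}; (2,4)→{4}; (3,2)→{2,5}; (4,7)→{5,7}; (5,5)→{4,5,6}. Safe: 3. Place at column 3.
Row 7: attacked by (1,6)→{6}; (2,4)→{4}; (3,2)→{2,6}; (4,7)→{4,7}; (5,5)→{3,5,7}; (6,3)→{2,3,4}. Safe: 1. Place at column 1.
Columns [6, 4, 2, 7, 5, 3, 1], r−c [-5, -2, 1, -3, 0, 3, 6], r+c [7, 6, 5, 11, 10, 9, 8] are all distinct, so no two queens attack.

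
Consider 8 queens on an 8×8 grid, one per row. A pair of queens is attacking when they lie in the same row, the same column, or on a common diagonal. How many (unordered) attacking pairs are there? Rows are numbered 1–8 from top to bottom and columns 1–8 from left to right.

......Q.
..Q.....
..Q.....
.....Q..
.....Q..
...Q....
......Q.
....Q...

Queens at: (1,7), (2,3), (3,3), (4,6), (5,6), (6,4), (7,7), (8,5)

Same column: (1,7)–(7,7) (column 7); (2,3)–(3,3) (column 3); (4,6)–(5,6) (column 6).
Same diagonal: (2,3)–(5,6) (|2−5| = |3−6| = 3); (3,3)–(7,7) (|3−7| = |3−7| = 4); (4,6)–(6,4) (|4−6| = |6−4| = 2).
Total attacking pairs: 6.

6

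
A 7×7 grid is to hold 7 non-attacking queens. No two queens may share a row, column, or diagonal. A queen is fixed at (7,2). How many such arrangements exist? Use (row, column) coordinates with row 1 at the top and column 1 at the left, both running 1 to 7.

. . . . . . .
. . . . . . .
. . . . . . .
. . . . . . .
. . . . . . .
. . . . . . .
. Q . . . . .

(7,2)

Branch on row 1: col 1 → 0; col 3 → 0; col 4 → 1; col 5 → 1; col 6 → 4; col 7 → 1.
Sum: 0 + 0 + 1 + 1 + 4 + 1 = 7.

7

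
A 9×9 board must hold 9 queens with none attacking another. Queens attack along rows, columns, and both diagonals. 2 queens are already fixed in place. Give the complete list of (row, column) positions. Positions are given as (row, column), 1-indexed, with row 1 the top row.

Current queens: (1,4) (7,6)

(1,4) (2,8) (3,1) (4,5) (5,7) (6,2) (7,6) (8,3) (9,9)

Row 2: attacked by (1,4)→{3,4,5}; (7,6)→{1,6}. Safe: 2, 7, 8, 9. Place at column 8.
Row 3: attacked by (1,4)→{2,4,6}; (2,8)→{7,8,9}; (7,6)→{2,6}. Safe: 1, 3, 5. Place at column 1.
Row 4: attacked by (1,4)→{1,4,7}; (2,8)→{6,8}; (3,1)→{1,2}; (7,6)→{3,6,9}. Safe: 5. Place at column 5.
Row 5: attacked by (1,4)→{4,8}; (2,8)→{5,8}; (3,1)→{1,3}; (4,5)→{4,5,6}; (7,6)→{4,6,8}. Safe: 2, 7, 9. Place at column 7.
Row 6: attacked by (1,4)→{4,9}; (2,8)→{4,8}; (3,1)→{1,4}; (4,5)→{3,5,7}; (5,7)→{6,7,8}; (7,6)→{5,6,7}. Safe: 2. Place at column 2.
Row 8: attacked by (1,4)→{4}; (2,8)→{2,8}; (3,1)→{1,6}; (4,5)→{1,5,9}; (5,7)→{4,7}; (6,2)→{2,4}; (7,6)→{5,6,7}. Safe: 3. Place at column 3.
Row 9: attacked by (1,4)→{4}; (2,8)→{1,8}; (3,1)→{1,7}; (4,5)→{5}; (5,7)→{3,7}; (6,2)→{2,5}; (7,6)→{4,6,8}; (8,3)→{2,3,4}. Safe: 9. Place at column 9.
Columns [4, 8, 1, 5, 7, 2, 6, 3, 9], r−c [-3, -6, 2, -1, -2, 4, 1, 5, 0], r+c [5, 10, 4, 9, 12, 8, 13, 11, 18] are all distinct, so no two queens attack.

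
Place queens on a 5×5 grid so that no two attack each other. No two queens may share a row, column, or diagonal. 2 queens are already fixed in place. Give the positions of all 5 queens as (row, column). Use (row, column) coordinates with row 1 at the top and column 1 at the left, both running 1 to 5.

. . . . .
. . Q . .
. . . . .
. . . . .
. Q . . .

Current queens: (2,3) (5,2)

(1,5) (2,3) (3,1) (4,4) (5,2)

Row 1: attacked by (2,3)→{2,3,4}; (5,2)→{2}. Safe: 1, 5. Place at column 5.
Row 3: attacked by (1,5)→{3,5}; (2,3)→{2,3,4}; (5,2)→{2,4}. Safe: 1. Place at column 1.
Row 4: attacked by (1,5)→{2,5}; (2,3)→{1,3,5}; (3,1)→{1,2}; (5,2)→{1,2,3}. Safe: 4. Place at column 4.
Columns [5, 3, 1, 4, 2], r−c [-4, -1, 2, 0, 3], r+c [6, 5, 4, 8, 7] are all distinct, so no two queens attack.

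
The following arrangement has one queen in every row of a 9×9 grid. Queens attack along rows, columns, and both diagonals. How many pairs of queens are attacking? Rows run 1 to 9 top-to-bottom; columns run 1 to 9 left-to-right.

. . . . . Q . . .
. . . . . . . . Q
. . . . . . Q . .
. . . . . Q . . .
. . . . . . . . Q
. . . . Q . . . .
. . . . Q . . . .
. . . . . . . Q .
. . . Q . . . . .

6

Same column: (1,6)–(4,6) (column 6); (2,9)–(5,9) (column 9); (6,5)–(7,5) (column 5).
Same diagonal: (2,9)–(6,5) (|2−6| = |9−5| = 4); (3,7)–(4,6) (|3−4| = |7−6| = 1); (3,7)–(5,9) (|3−5| = |7−9| = 2).
Total attacking pairs: 6.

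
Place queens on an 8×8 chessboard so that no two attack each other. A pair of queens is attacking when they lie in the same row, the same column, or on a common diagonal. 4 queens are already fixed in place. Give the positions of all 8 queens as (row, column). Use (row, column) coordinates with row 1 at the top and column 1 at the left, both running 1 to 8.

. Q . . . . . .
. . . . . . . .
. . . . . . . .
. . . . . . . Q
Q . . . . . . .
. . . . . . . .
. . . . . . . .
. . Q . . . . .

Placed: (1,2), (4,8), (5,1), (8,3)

Row 2: attacked by (1,2)→{1,2,3}; (4,8)→{6,8}; (5,1)→{1,4}; (8,3)→{3}. Safe: 5, 7. Place at column 7.
Row 3: attacked by (1,2)→{2,4}; (2,7)→{6,7,8}; (4,8)→{7,8}; (5,1)→{1,3}; (8,3)→{3,8}. Safe: 5. Place at column 5.
Row 6: attacked by (1,2)→{2,7}; (2,7)→{3,7}; (3,5)→{2,5,8}; (4,8)→{6,8}; (5,1)→{1,2}; (8,3)→{1,3,5}. Safe: 4. Place at column 4.
Row 7: attacked by (1,2)→{2,8}; (2,7)→{2,7}; (3,5)→{1,5}; (4,8)→{5,8}; (5,1)→{1,3}; (6,4)→{3,4,5}; (8,3)→{2,3,4}. Safe: 6. Place at column 6.
Columns [2, 7, 5, 8, 1, 4, 6, 3], r−c [-1, -5, -2, -4, 4, 2, 1, 5], r+c [3, 9, 8, 12, 6, 10, 13, 11] are all distinct, so no two queens attack.

(1,2) (2,7) (3,5) (4,8) (5,1) (6,4) (7,6) (8,3)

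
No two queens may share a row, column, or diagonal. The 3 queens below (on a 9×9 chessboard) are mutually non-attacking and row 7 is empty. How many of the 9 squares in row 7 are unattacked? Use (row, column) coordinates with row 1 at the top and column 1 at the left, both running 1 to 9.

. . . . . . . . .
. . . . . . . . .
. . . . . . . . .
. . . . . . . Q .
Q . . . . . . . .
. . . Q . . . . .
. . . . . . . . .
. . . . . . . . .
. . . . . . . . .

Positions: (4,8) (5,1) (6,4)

4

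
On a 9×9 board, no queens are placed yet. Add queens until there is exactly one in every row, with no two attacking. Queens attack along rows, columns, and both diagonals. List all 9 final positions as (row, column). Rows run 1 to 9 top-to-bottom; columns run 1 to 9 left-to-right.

Row 1: Safe: 1, 2, 3, 4, 5, 6, 7, 8, 9. Place at column 5.
Row 2: attacked by (1,5)→{4,5,6}. Safe: 1, 2, 3, 7, 8, 9. Place at column 3.
Row 3: attacked by (1,5)→{3,5,7}; (2,3)→{2,3,4}. Safe: 1, 6, 8, 9. Place at column 6.
Row 4: attacked by (1,5)→{2,5,8}; (2,3)→{1,3,5}; (3,6)→{5,6,7}. Safe: 4, 9. Place at column 9.
Row 5: attacked by (1,5)→{1,5,9}; (2,3)→{3,6}; (3,6)→{4,6,8}; (4,9)→{8,9}. Safe: 2, 7. Place at column 2.
Row 6: attacked by (1,5)→{5}; (2,3)→{3,7}; (3,6)→{3,6,9}; (4,9)→{7,9}; (5,2)→{1,2,3}. Safe: 4, 8. Place at column 8.
Row 7: attacked by (1,5)→{5}; (2,3)→{3,8}; (3,6)→{2,6}; (4,9)→{6,9}; (5,2)→{2,4}; (6,8)→{7,8,9}. Safe: 1. Place at column 1.
Row 8: attacked by (1,5)→{5}; (2,3)→{3,9}; (3,6)→{1,6}; (4,9)→{5,9}; (5,2)→{2,5}; (6,8)→{6,8}; (7,1)→{1,2}. Safe: 4, 7. Place at column 4.
Row 9: attacked by (1,5)→{5}; (2,3)→{3}; (3,6)→{6}; (4,9)→{4,9}; (5,2)→{2,6}; (6,8)→{5,8}; (7,1)→{1,3}; (8,4)→{3,4,5}. Safe: 7. Place at column 7.
Columns [5, 3, 6, 9, 2, 8, 1, 4, 7], r−c [-4, -1, -3, -5, 3, -2, 6, 4, 2], r+c [6, 5, 9, 13, 7, 14, 8, 12, 16] are all distinct, so no two queens attack.

(1,5) (2,3) (3,6) (4,9) (5,2) (6,8) (7,1) (8,4) (9,7)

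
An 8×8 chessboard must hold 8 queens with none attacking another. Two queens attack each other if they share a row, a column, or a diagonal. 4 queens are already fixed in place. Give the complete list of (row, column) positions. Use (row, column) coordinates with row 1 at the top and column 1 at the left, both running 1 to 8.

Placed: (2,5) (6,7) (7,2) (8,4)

(1,1) (2,5) (3,8) (4,6) (5,3) (6,7) (7,2) (8,4)

Row 1: attacked by (2,5)→{4,5,6}; (6,7)→{2,7}; (7,2)→{2,8}; (8,4)→{4}. Safe: 1, 3. Place at column 1.
Row 3: attacked by (1,1)→{1,3}; (2,5)→{4,5,6}; (6,7)→{4,7}; (7,2)→{2,6}; (8,4)→{4}. Safe: 8. Place at column 8.
Row 4: attacked by (1,1)→{1,4}; (2,5)→{3,5,7}; (3,8)→{7,8}; (6,7)→{5,7}; (7,2)→{2,5}; (8,4)→{4,8}. Safe: 6. Place at column 6.
Row 5: attacked by (1,1)→{1,5}; (2,5)→{2,5,8}; (3,8)→{6,8}; (4,6)→{5,6,7}; (6,7)→{6,7,8}; (7,2)→{2,4}; (8,4)→{1,4,7}. Safe: 3. Place at column 3.
Columns [1, 5, 8, 6, 3, 7, 2, 4], r−c [0, -3, -5, -2, 2, -1, 5, 4], r+c [2, 7, 11, 10, 8, 13, 9, 12] are all distinct, so no two queens attack.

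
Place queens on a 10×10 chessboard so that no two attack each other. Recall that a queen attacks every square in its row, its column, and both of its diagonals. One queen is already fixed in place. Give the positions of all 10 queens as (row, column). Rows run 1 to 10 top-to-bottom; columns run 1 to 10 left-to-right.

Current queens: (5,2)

Row 1: attacked by (5,2)→{2,6}. Safe: 1, 3, 4, 5, 7, 8, 9, 10. Place at column 7.
Row 2: attacked by (1,7)→{6,7,8}; (5,2)→{2,5}. Safe: 1, 3, 4, 9, 10. Place at column 9.
Row 3: attacked by (1,7)→{5,7,9}; (2,9)→{8,9,10}; (5,2)→{2,4}. Safe: 1, 3, 6. Place at column 3.
Row 4: attacked by (1,7)→{4,7,10}; (2,9)→{7,9}; (3,3)→{2,3,4}; (5,2)→{1,2,3}. Safe: 5, 6, 8. Place at column 5.
Row 6: attacked by (1,7)→{2,7}; (2,9)→{5,9}; (3,3)→{3,6}; (4,5)→{3,5,7}; (5,2)→{1,2,3}. Safe: 4, 8, 10. Place at column 10.
Row 7: attacked by (1,7)→{1,7}; (2,9)→{4,9}; (3,3)→{3,7}; (4,5)→{2,5,8}; (5,2)→{2,4}; (6,10)→{9,10}. Safe: 6. Place at column 6.
Row 8: attacked by (1,7)→{7}; (2,9)→{3,9}; (3,3)→{3,8}; (4,5)→{1,5,9}; (5,2)→{2,5}; (6,10)→{8,10}; (7,6)→{5,6,7}. Safe: 4. Place at column 4.
Row 9: attacked by (1,7)→{7}; (2,9)→{2,9}; (3,3)→{3,9}; (4,5)→{5,10}; (5,2)→{2,6}; (6,10)→{7,10}; (7,6)→{4,6,8}; (8,4)→{3,4,5}. Safe: 1. Place at column 1.
Row 10: attacked by (1,7)→{7}; (2,9)→{1,9}; (3,3)→{3,10}; (4,5)→{5}; (5,2)→{2,7}; (6,10)→{6,10}; (7,6)→{3,6,9}; (8,4)→{2,4,6}; (9,1)→{1,2}. Safe: 8. Place at column 8.
Columns [7, 9, 3, 5, 2, 10, 6, 4, 1, 8], r−c [-6, -7, 0, -1, 3, -4, 1, 4, 8, 2], r+c [8, 11, 6, 9, 7, 16, 13, 12, 10, 18] are all distinct, so no two queens attack.

(1,7) (2,9) (3,3) (4,5) (5,2) (6,10) (7,6) (8,4) (9,1) (10,8)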